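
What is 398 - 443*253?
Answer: -111681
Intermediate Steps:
398 - 443*253 = 398 - 112079 = -111681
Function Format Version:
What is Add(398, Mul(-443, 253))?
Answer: -111681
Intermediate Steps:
Add(398, Mul(-443, 253)) = Add(398, -112079) = -111681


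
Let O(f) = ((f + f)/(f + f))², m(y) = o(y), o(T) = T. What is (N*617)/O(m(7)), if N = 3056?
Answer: 1885552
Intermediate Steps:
m(y) = y
O(f) = 1 (O(f) = ((2*f)/((2*f)))² = ((2*f)*(1/(2*f)))² = 1² = 1)
(N*617)/O(m(7)) = (3056*617)/1 = 1885552*1 = 1885552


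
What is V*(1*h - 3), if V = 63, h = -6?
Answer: -567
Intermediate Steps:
V*(1*h - 3) = 63*(1*(-6) - 3) = 63*(-6 - 3) = 63*(-9) = -567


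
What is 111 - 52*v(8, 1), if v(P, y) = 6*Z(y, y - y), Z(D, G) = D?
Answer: -201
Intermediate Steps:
v(P, y) = 6*y
111 - 52*v(8, 1) = 111 - 312 = -201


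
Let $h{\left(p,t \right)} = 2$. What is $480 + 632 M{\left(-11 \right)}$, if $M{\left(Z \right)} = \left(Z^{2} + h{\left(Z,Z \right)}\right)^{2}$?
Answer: $9562008$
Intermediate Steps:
$M{\left(Z \right)} = \left(2 + Z^{2}\right)^{2}$ ($M{\left(Z \right)} = \left(Z^{2} + 2\right)^{2} = \left(2 + Z^{2}\right)^{2}$)
$480 + 632 M{\left(-11 \right)} = 480 + 632 \left(2 + \left(-11\right)^{2}\right)^{2} = 480 + 632 \left(2 + 121\right)^{2} = 480 + 632 \cdot 123^{2} = 480 + 632 \cdot 15129 = 480 + 9561528 = 9562008$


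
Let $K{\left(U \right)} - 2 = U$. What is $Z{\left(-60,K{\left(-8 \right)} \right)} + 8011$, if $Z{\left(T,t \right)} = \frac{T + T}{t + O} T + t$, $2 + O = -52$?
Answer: $7885$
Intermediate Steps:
$O = -54$ ($O = -2 - 52 = -54$)
$K{\left(U \right)} = 2 + U$
$Z{\left(T,t \right)} = t + \frac{2 T^{2}}{-54 + t}$ ($Z{\left(T,t \right)} = \frac{T + T}{t - 54} T + t = \frac{2 T}{-54 + t} T + t = \frac{2 T^{2}}{-54 + t} + t = t + \frac{2 T^{2}}{-54 + t}$)
$Z{\left(-60,K{\left(-8 \right)} \right)} + 8011 = \frac{\left(2 - 8\right)^{2} - 54 \left(2 - 8\right) + 2 \left(-60\right)^{2}}{-54 + \left(2 - 8\right)} + 8011 = \frac{\left(-6\right)^{2} - -324 + 2 \cdot 3600}{-54 - 6} + 8011 = \frac{36 + 324 + 7200}{-60} + 8011 = \left(- \frac{1}{60}\right) 7560 + 8011 = -126 + 8011 = 7885$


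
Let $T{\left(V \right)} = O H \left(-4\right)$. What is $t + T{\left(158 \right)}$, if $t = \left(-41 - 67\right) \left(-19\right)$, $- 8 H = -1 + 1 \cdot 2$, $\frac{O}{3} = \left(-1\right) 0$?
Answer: $2052$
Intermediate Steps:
$O = 0$ ($O = 3 \left(\left(-1\right) 0\right) = 3 \cdot 0 = 0$)
$H = - \frac{1}{8}$ ($H = - \frac{-1 + 1 \cdot 2}{8} = - \frac{-1 + 2}{8} = \left(- \frac{1}{8}\right) 1 = - \frac{1}{8} \approx -0.125$)
$t = 2052$ ($t = \left(-108\right) \left(-19\right) = 2052$)
$T{\left(V \right)} = 0$ ($T{\left(V \right)} = 0 \left(- \frac{1}{8}\right) \left(-4\right) = 0 \left(-4\right) = 0$)
$t + T{\left(158 \right)} = 2052 + 0 = 2052$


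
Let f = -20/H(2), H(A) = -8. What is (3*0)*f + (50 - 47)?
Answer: 3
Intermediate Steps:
f = 5/2 (f = -20/(-8) = -20*(-⅛) = 5/2 ≈ 2.5000)
(3*0)*f + (50 - 47) = (3*0)*(5/2) + (50 - 47) = 0*(5/2) + 3 = 0 + 3 = 3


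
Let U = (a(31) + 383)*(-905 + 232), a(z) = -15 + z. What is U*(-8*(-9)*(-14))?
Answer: 270675216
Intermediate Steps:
U = -268527 (U = ((-15 + 31) + 383)*(-905 + 232) = (16 + 383)*(-673) = 399*(-673) = -268527)
U*(-8*(-9)*(-14)) = -268527*(-8*(-9))*(-14) = -19333944*(-14) = -268527*(-1008) = 270675216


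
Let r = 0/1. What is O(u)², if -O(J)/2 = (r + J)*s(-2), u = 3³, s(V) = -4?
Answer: 46656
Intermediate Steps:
r = 0 (r = 0*1 = 0)
u = 27
O(J) = 8*J (O(J) = -2*(0 + J)*(-4) = -2*J*(-4) = -(-8)*J = 8*J)
O(u)² = (8*27)² = 216² = 46656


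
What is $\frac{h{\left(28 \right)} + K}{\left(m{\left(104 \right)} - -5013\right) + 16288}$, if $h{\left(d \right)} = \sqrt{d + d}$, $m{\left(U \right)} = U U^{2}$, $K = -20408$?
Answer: $- \frac{20408}{1146165} + \frac{2 \sqrt{14}}{1146165} \approx -0.017799$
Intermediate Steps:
$m{\left(U \right)} = U^{3}$
$h{\left(d \right)} = \sqrt{2} \sqrt{d}$ ($h{\left(d \right)} = \sqrt{2 d} = \sqrt{2} \sqrt{d}$)
$\frac{h{\left(28 \right)} + K}{\left(m{\left(104 \right)} - -5013\right) + 16288} = \frac{\sqrt{2} \sqrt{28} - 20408}{\left(104^{3} - -5013\right) + 16288} = \frac{\sqrt{2} \cdot 2 \sqrt{7} - 20408}{\left(1124864 + 5013\right) + 16288} = \frac{2 \sqrt{14} - 20408}{1129877 + 16288} = \frac{-20408 + 2 \sqrt{14}}{1146165} = \left(-20408 + 2 \sqrt{14}\right) \frac{1}{1146165} = - \frac{20408}{1146165} + \frac{2 \sqrt{14}}{1146165}$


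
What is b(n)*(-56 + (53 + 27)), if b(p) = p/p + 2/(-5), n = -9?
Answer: 72/5 ≈ 14.400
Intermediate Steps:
b(p) = 3/5 (b(p) = 1 + 2*(-1/5) = 1 - 2/5 = 3/5)
b(n)*(-56 + (53 + 27)) = 3*(-56 + (53 + 27))/5 = 3*(-56 + 80)/5 = (3/5)*24 = 72/5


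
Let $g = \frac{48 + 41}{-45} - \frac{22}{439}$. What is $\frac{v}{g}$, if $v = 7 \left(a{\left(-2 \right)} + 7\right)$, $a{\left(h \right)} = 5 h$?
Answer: $\frac{59265}{5723} \approx 10.356$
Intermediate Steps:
$v = -21$ ($v = 7 \left(5 \left(-2\right) + 7\right) = 7 \left(-10 + 7\right) = 7 \left(-3\right) = -21$)
$g = - \frac{40061}{19755}$ ($g = 89 \left(- \frac{1}{45}\right) - \frac{22}{439} = - \frac{89}{45} - \frac{22}{439} = - \frac{40061}{19755} \approx -2.0279$)
$\frac{v}{g} = - \frac{21}{- \frac{40061}{19755}} = \left(-21\right) \left(- \frac{19755}{40061}\right) = \frac{59265}{5723}$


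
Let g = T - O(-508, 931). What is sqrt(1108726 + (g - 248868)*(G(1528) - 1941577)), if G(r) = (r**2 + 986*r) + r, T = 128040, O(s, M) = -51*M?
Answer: I*sqrt(139456696295) ≈ 3.7344e+5*I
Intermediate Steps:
G(r) = r**2 + 987*r
g = 175521 (g = 128040 - (-51)*931 = 128040 - 1*(-47481) = 128040 + 47481 = 175521)
sqrt(1108726 + (g - 248868)*(G(1528) - 1941577)) = sqrt(1108726 + (175521 - 248868)*(1528*(987 + 1528) - 1941577)) = sqrt(1108726 - 73347*(1528*2515 - 1941577)) = sqrt(1108726 - 73347*(3842920 - 1941577)) = sqrt(1108726 - 73347*1901343) = sqrt(1108726 - 139457805021) = sqrt(-139456696295) = I*sqrt(139456696295)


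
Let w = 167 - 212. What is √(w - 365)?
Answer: I*√410 ≈ 20.248*I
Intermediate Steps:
w = -45
√(w - 365) = √(-45 - 365) = √(-410) = I*√410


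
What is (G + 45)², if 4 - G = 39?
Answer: 100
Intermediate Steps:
G = -35 (G = 4 - 1*39 = 4 - 39 = -35)
(G + 45)² = (-35 + 45)² = 10² = 100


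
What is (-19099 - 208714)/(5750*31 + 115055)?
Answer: -227813/293305 ≈ -0.77671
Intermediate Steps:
(-19099 - 208714)/(5750*31 + 115055) = -227813/(178250 + 115055) = -227813/293305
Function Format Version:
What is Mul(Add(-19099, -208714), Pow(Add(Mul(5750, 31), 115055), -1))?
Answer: Rational(-227813, 293305) ≈ -0.77671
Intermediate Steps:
Mul(Add(-19099, -208714), Pow(Add(Mul(5750, 31), 115055), -1)) = Mul(-227813, Pow(Add(178250, 115055), -1)) = Mul(-227813, Pow(293305, -1)) = Mul(-227813, Rational(1, 293305)) = Rational(-227813, 293305)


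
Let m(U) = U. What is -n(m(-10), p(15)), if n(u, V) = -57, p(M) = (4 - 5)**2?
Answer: 57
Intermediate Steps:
p(M) = 1 (p(M) = (-1)**2 = 1)
-n(m(-10), p(15)) = -1*(-57) = 57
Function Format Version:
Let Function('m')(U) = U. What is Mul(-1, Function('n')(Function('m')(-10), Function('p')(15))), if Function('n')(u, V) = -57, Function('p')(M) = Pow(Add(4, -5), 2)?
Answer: 57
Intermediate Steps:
Function('p')(M) = 1 (Function('p')(M) = Pow(-1, 2) = 1)
Mul(-1, Function('n')(Function('m')(-10), Function('p')(15))) = Mul(-1, -57) = 57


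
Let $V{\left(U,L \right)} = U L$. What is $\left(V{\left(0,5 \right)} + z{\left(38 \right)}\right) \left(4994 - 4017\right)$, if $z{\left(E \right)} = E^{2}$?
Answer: $1410788$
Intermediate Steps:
$V{\left(U,L \right)} = L U$
$\left(V{\left(0,5 \right)} + z{\left(38 \right)}\right) \left(4994 - 4017\right) = \left(5 \cdot 0 + 38^{2}\right) \left(4994 - 4017\right) = \left(0 + 1444\right) 977 = 1444 \cdot 977 = 1410788$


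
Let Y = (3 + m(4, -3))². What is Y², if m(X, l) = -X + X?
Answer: 81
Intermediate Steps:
m(X, l) = 0
Y = 9 (Y = (3 + 0)² = 3² = 9)
Y² = 9² = 81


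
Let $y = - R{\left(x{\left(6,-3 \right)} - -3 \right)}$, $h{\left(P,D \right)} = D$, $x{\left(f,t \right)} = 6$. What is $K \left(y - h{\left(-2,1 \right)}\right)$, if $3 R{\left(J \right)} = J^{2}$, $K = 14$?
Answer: $-392$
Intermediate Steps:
$R{\left(J \right)} = \frac{J^{2}}{3}$
$y = -27$ ($y = - \frac{\left(6 - -3\right)^{2}}{3} = - \frac{\left(6 + 3\right)^{2}}{3} = - \frac{9^{2}}{3} = - \frac{81}{3} = \left(-1\right) 27 = -27$)
$K \left(y - h{\left(-2,1 \right)}\right) = 14 \left(-27 - 1\right) = 14 \left(-28\right) = -392$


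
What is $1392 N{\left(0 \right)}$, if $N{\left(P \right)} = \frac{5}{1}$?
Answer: $6960$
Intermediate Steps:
$N{\left(P \right)} = 5$ ($N{\left(P \right)} = 5 \cdot 1 = 5$)
$1392 N{\left(0 \right)} = 1392 \cdot 5 = 6960$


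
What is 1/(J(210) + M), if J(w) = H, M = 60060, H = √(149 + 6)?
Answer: 12012/721440689 - √155/3607203445 ≈ 1.6647e-5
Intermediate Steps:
H = √155 ≈ 12.450
J(w) = √155
1/(J(210) + M) = 1/(√155 + 60060) = 1/(60060 + √155)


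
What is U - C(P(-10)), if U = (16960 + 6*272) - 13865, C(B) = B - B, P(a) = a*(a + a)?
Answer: 4727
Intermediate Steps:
P(a) = 2*a² (P(a) = a*(2*a) = 2*a²)
C(B) = 0
U = 4727 (U = (16960 + 1632) - 13865 = 18592 - 13865 = 4727)
U - C(P(-10)) = 4727 - 1*0 = 4727 + 0 = 4727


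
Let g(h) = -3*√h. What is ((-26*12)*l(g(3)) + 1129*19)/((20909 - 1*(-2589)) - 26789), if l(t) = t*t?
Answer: -13027/3291 ≈ -3.9584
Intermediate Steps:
l(t) = t²
((-26*12)*l(g(3)) + 1129*19)/((20909 - 1*(-2589)) - 26789) = ((-26*12)*(-3*√3)² + 1129*19)/((20909 - 1*(-2589)) - 26789) = (-312*27 + 21451)/((20909 + 2589) - 26789) = (-8424 + 21451)/(23498 - 26789) = 13027/(-3291) = 13027*(-1/3291) = -13027/3291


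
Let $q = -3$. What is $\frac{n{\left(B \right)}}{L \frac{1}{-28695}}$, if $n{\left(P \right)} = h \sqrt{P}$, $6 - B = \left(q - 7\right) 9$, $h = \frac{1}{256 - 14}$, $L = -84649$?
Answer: $\frac{57390 \sqrt{6}}{10242529} \approx 0.013725$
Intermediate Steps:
$h = \frac{1}{242} \approx 0.0041322$
$B = 96$ ($B = 6 - \left(-3 - 7\right) 9 = 6 - \left(-10\right) 9 = 6 - -90 = 6 + 90 = 96$)
$n{\left(P \right)} = \frac{\sqrt{P}}{242}$
$\frac{n{\left(B \right)}}{L \frac{1}{-28695}} = \frac{\frac{1}{242} \sqrt{96}}{\left(-84649\right) \frac{1}{-28695}} = \frac{\frac{1}{242} \cdot 4 \sqrt{6}}{\left(-84649\right) \left(- \frac{1}{28695}\right)} = \frac{\frac{2}{121} \sqrt{6}}{\frac{84649}{28695}} = \frac{2 \sqrt{6}}{121} \cdot \frac{28695}{84649} = \frac{57390 \sqrt{6}}{10242529}$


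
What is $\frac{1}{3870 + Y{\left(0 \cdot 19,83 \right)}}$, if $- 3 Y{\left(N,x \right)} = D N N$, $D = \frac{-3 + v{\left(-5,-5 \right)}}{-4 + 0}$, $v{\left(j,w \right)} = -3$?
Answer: $\frac{1}{3870} \approx 0.0002584$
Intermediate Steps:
$D = \frac{3}{2}$ ($D = \frac{-3 - 3}{-4 + 0} = - \frac{6}{-4} = \left(-6\right) \left(- \frac{1}{4}\right) = \frac{3}{2} \approx 1.5$)
$Y{\left(N,x \right)} = - \frac{N^{2}}{2}$ ($Y{\left(N,x \right)} = - \frac{\frac{3 N}{2} N}{3} = - \frac{\frac{3}{2} N^{2}}{3} = - \frac{N^{2}}{2}$)
$\frac{1}{3870 + Y{\left(0 \cdot 19,83 \right)}} = \frac{1}{3870 - \frac{\left(0 \cdot 19\right)^{2}}{2}} = \frac{1}{3870 - \frac{0^{2}}{2}} = \frac{1}{3870 - 0} = \frac{1}{3870 + 0} = \frac{1}{3870}$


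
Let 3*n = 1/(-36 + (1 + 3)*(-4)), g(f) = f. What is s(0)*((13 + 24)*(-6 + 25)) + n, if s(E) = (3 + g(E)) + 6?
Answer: 987011/156 ≈ 6327.0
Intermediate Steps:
n = -1/156 (n = 1/(3*(-36 + (1 + 3)*(-4))) = 1/(3*(-36 + 4*(-4))) = 1/(3*(-36 - 16)) = (⅓)/(-52) = (⅓)*(-1/52) = -1/156 ≈ -0.0064103)
s(E) = 9 + E (s(E) = (3 + E) + 6 = 9 + E)
s(0)*((13 + 24)*(-6 + 25)) + n = (9 + 0)*((13 + 24)*(-6 + 25)) - 1/156 = 9*(37*19) - 1/156 = 9*703 - 1/156 = 6327 - 1/156 = 987011/156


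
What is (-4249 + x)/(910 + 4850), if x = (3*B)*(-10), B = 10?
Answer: -4549/5760 ≈ -0.78976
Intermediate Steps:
x = -300 (x = (3*10)*(-10) = 30*(-10) = -300)
(-4249 + x)/(910 + 4850) = (-4249 - 300)/(910 + 4850) = -4549/5760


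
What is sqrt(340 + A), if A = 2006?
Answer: sqrt(2346) ≈ 48.436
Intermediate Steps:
sqrt(340 + A) = sqrt(340 + 2006) = sqrt(2346)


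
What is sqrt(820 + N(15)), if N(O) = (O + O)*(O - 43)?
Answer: 2*I*sqrt(5) ≈ 4.4721*I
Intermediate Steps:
N(O) = 2*O*(-43 + O) (N(O) = (2*O)*(-43 + O) = 2*O*(-43 + O))
sqrt(820 + N(15)) = sqrt(820 + 2*15*(-43 + 15)) = sqrt(820 + 2*15*(-28)) = sqrt(820 - 840) = sqrt(-20) = 2*I*sqrt(5)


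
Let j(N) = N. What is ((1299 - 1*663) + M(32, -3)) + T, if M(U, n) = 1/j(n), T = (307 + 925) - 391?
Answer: 4430/3 ≈ 1476.7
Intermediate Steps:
T = 841 (T = 1232 - 391 = 841)
M(U, n) = 1/n
((1299 - 1*663) + M(32, -3)) + T = ((1299 - 1*663) + 1/(-3)) + 841 = ((1299 - 663) - ⅓) + 841 = (636 - ⅓) + 841 = 1907/3 + 841 = 4430/3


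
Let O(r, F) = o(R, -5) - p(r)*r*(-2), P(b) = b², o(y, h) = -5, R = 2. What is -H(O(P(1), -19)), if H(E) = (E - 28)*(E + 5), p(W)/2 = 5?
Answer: 260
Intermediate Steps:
p(W) = 10 (p(W) = 2*5 = 10)
O(r, F) = -5 + 20*r (O(r, F) = -5 - 10*r*(-2) = -5 - (-20)*r = -5 + 20*r)
H(E) = (-28 + E)*(5 + E)
-H(O(P(1), -19)) = -(-140 + (-5 + 20*1²)² - 23*(-5 + 20*1²)) = -(-140 + (-5 + 20*1)² - 23*(-5 + 20*1)) = -(-140 + (-5 + 20)² - 23*(-5 + 20)) = -(-140 + 15² - 23*15) = -(-140 + 225 - 345) = -1*(-260) = 260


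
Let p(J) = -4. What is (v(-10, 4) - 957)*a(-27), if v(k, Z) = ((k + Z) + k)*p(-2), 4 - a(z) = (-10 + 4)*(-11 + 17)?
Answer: -35720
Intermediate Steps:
a(z) = 40 (a(z) = 4 - (-10 + 4)*(-11 + 17) = 4 - (-6)*6 = 4 - 1*(-36) = 4 + 36 = 40)
v(k, Z) = -8*k - 4*Z (v(k, Z) = ((k + Z) + k)*(-4) = ((Z + k) + k)*(-4) = (Z + 2*k)*(-4) = -8*k - 4*Z)
(v(-10, 4) - 957)*a(-27) = ((-8*(-10) - 4*4) - 957)*40 = ((80 - 16) - 957)*40 = (64 - 957)*40 = -893*40 = -35720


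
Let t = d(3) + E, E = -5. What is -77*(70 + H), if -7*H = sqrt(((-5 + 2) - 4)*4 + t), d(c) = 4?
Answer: -5390 + 11*I*sqrt(29) ≈ -5390.0 + 59.237*I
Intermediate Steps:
t = -1 (t = 4 - 5 = -1)
H = -I*sqrt(29)/7 (H = -sqrt(((-5 + 2) - 4)*4 - 1)/7 = -sqrt((-3 - 4)*4 - 1)/7 = -sqrt(-7*4 - 1)/7 = -sqrt(-28 - 1)/7 = -I*sqrt(29)/7 ≈ -0.76931*I)
-77*(70 + H) = -77*(70 - I*sqrt(29)/7) = -5390 + 11*I*sqrt(29)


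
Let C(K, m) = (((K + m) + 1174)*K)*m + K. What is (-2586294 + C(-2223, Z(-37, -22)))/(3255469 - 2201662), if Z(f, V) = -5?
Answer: -4767909/351269 ≈ -13.573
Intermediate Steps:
C(K, m) = K + K*m*(1174 + K + m) (C(K, m) = ((1174 + K + m)*K)*m + K = (K*(1174 + K + m))*m + K = K*m*(1174 + K + m) + K = K + K*m*(1174 + K + m))
(-2586294 + C(-2223, Z(-37, -22)))/(3255469 - 2201662) = (-2586294 - 2223*(1 + (-5)² + 1174*(-5) - 2223*(-5)))/(3255469 - 2201662) = (-2586294 - 2223*(1 + 25 - 5870 + 11115))/1053807 = (-2586294 - 2223*5271)*(1/1053807) = (-2586294 - 11717433)*(1/1053807) = -14303727*1/1053807 = -4767909/351269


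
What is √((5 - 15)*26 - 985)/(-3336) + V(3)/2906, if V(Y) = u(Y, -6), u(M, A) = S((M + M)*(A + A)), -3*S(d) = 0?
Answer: -I*√1245/3336 ≈ -0.010577*I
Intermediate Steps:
S(d) = 0 (S(d) = -⅓*0 = 0)
u(M, A) = 0
V(Y) = 0
√((5 - 15)*26 - 985)/(-3336) + V(3)/2906 = √((5 - 15)*26 - 985)/(-3336) + 0/2906 = √(-10*26 - 985)*(-1/3336) + 0*(1/2906) = √(-260 - 985)*(-1/3336) + 0 = √(-1245)*(-1/3336) + 0 = (I*√1245)*(-1/3336) + 0 = -I*√1245/3336 + 0 = -I*√1245/3336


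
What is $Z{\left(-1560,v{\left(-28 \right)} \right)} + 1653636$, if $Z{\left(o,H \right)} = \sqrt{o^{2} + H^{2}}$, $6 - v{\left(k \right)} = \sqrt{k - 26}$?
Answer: $1653636 + 3 \sqrt{270398 - 4 i \sqrt{6}} \approx 1.6552 \cdot 10^{6} - 0.028263 i$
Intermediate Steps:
$v{\left(k \right)} = 6 - \sqrt{-26 + k}$ ($v{\left(k \right)} = 6 - \sqrt{k - 26} = 6 - \sqrt{-26 + k}$)
$Z{\left(o,H \right)} = \sqrt{H^{2} + o^{2}}$
$Z{\left(-1560,v{\left(-28 \right)} \right)} + 1653636 = \sqrt{\left(6 - \sqrt{-26 - 28}\right)^{2} + \left(-1560\right)^{2}} + 1653636 = \sqrt{\left(6 - \sqrt{-54}\right)^{2} + 2433600} + 1653636 = \sqrt{\left(6 - 3 i \sqrt{6}\right)^{2} + 2433600} + 1653636 = \sqrt{2433600 + \left(6 - 3 i \sqrt{6}\right)^{2}} + 1653636 = 1653636 + \sqrt{2433600 + \left(6 - 3 i \sqrt{6}\right)^{2}}$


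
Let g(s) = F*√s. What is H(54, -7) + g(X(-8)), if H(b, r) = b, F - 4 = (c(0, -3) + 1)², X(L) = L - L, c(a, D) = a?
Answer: 54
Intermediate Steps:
X(L) = 0
F = 5 (F = 4 + (0 + 1)² = 4 + 1² = 4 + 1 = 5)
g(s) = 5*√s
H(54, -7) + g(X(-8)) = 54 + 5*√0 = 54 + 5*0 = 54 + 0 = 54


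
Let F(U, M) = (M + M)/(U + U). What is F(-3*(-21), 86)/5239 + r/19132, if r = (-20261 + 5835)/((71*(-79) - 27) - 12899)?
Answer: 17629000801/58521023731170 ≈ 0.00030124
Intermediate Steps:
r = 14426/18535 (r = -14426/((-5609 - 27) - 12899) = -14426/(-5636 - 12899) = -14426/(-18535) = -14426*(-1/18535) = 14426/18535 ≈ 0.77831)
F(U, M) = M/U (F(U, M) = (2*M)/((2*U)) = (2*M)*(1/(2*U)) = M/U)
F(-3*(-21), 86)/5239 + r/19132 = (86/((-3*(-21))))/5239 + (14426/18535)/19132 = (86/63)*(1/5239) + (14426/18535)*(1/19132) = (86*(1/63))*(1/5239) + 7213/177305810 = (86/63)*(1/5239) + 7213/177305810 = 86/330057 + 7213/177305810 = 17629000801/58521023731170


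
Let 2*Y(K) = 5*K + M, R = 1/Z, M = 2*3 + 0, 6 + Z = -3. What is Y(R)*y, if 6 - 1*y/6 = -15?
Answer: 343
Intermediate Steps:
Z = -9 (Z = -6 - 3 = -9)
y = 126 (y = 36 - 6*(-15) = 36 + 90 = 126)
M = 6 (M = 6 + 0 = 6)
R = -1/9 (R = 1/(-9) = -1/9 ≈ -0.11111)
Y(K) = 3 + 5*K/2 (Y(K) = (5*K + 6)/2 = (6 + 5*K)/2 = 3 + 5*K/2)
Y(R)*y = (3 + (5/2)*(-1/9))*126 = (3 - 5/18)*126 = (49/18)*126 = 343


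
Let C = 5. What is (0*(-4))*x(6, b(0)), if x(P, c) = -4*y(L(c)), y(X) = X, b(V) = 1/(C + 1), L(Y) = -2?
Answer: 0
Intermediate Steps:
b(V) = ⅙ (b(V) = 1/(5 + 1) = 1/6 = ⅙)
x(P, c) = 8 (x(P, c) = -4*(-2) = 8)
(0*(-4))*x(6, b(0)) = (0*(-4))*8 = 0*8 = 0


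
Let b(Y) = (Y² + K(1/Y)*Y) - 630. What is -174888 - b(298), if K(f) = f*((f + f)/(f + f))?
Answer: -263063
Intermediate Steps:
K(f) = f (K(f) = f*((2*f)/((2*f))) = f*((2*f)*(1/(2*f))) = f*1 = f)
b(Y) = -629 + Y² (b(Y) = (Y² + Y/Y) - 630 = (Y² + 1) - 630 = (1 + Y²) - 630 = -629 + Y²)
-174888 - b(298) = -174888 - (-629 + 298²) = -174888 - (-629 + 88804) = -174888 - 1*88175 = -174888 - 88175 = -263063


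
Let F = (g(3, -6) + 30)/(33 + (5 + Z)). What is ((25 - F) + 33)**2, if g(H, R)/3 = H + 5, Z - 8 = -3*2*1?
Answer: 1283689/400 ≈ 3209.2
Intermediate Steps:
Z = 2 (Z = 8 - 3*2*1 = 8 - 6*1 = 8 - 6 = 2)
g(H, R) = 15 + 3*H (g(H, R) = 3*(H + 5) = 3*(5 + H) = 15 + 3*H)
F = 27/20 (F = ((15 + 3*3) + 30)/(33 + (5 + 2)) = ((15 + 9) + 30)/(33 + 7) = (24 + 30)/40 = 54*(1/40) = 27/20 ≈ 1.3500)
((25 - F) + 33)**2 = ((25 - 1*27/20) + 33)**2 = ((25 - 27/20) + 33)**2 = (473/20 + 33)**2 = (1133/20)**2 = 1283689/400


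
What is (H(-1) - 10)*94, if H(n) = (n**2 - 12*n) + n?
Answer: 188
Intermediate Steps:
H(n) = n**2 - 11*n
(H(-1) - 10)*94 = (-(-11 - 1) - 10)*94 = (-1*(-12) - 10)*94 = (12 - 10)*94 = 2*94 = 188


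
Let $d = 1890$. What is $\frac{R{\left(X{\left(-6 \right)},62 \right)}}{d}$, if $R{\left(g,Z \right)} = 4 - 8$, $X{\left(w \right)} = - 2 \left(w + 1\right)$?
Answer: $- \frac{2}{945} \approx -0.0021164$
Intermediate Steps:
$X{\left(w \right)} = -2 - 2 w$ ($X{\left(w \right)} = - 2 \left(1 + w\right) = -2 - 2 w$)
$R{\left(g,Z \right)} = -4$ ($R{\left(g,Z \right)} = 4 - 8 = -4$)
$\frac{R{\left(X{\left(-6 \right)},62 \right)}}{d} = - \frac{4}{1890} = \left(-4\right) \frac{1}{1890} = - \frac{2}{945}$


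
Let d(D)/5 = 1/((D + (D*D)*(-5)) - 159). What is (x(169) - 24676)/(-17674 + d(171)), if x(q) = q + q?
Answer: 3558045234/2583815087 ≈ 1.3771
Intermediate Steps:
x(q) = 2*q
d(D) = 5/(-159 + D - 5*D²) (d(D) = 5/((D + (D*D)*(-5)) - 159) = 5/((D + D²*(-5)) - 159) = 5/((D - 5*D²) - 159) = 5/(-159 + D - 5*D²))
(x(169) - 24676)/(-17674 + d(171)) = (2*169 - 24676)/(-17674 - 5/(159 - 1*171 + 5*171²)) = (338 - 24676)/(-17674 - 5/(159 - 171 + 5*29241)) = -24338/(-17674 - 5/(159 - 171 + 146205)) = -24338/(-17674 - 5/146193) = -24338/(-2583815087/146193) = -24338*(-146193/2583815087) = 3558045234/2583815087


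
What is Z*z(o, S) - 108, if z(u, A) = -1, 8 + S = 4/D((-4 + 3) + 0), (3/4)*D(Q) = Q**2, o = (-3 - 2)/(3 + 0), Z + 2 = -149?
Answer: 43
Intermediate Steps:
Z = -151 (Z = -2 - 149 = -151)
o = -5/3 ≈ -1.6667
D(Q) = 4*Q**2/3
S = -5 (S = -8 + 4/((4*((-4 + 3) + 0)**2/3)) = -8 + 4/((4*(-1 + 0)**2/3)) = -8 + 4/(((4/3)*(-1)**2)) = -8 + 4/(((4/3)*1)) = -8 + 4/(4/3) = -8 + 4*(3/4) = -8 + 3 = -5)
Z*z(o, S) - 108 = -151*(-1) - 108 = 151 - 108 = 43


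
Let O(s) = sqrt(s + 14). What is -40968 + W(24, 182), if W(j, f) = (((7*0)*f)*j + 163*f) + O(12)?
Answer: -11302 + sqrt(26) ≈ -11297.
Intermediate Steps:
O(s) = sqrt(14 + s)
W(j, f) = sqrt(26) + 163*f (W(j, f) = (((7*0)*f)*j + 163*f) + sqrt(14 + 12) = ((0*f)*j + 163*f) + sqrt(26) = (0*j + 163*f) + sqrt(26) = (0 + 163*f) + sqrt(26) = 163*f + sqrt(26) = sqrt(26) + 163*f)
-40968 + W(24, 182) = -40968 + (sqrt(26) + 163*182) = -40968 + (sqrt(26) + 29666) = -40968 + (29666 + sqrt(26)) = -11302 + sqrt(26)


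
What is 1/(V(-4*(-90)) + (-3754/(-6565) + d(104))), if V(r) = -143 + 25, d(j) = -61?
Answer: -6565/1171381 ≈ -0.0056045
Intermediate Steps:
V(r) = -118
1/(V(-4*(-90)) + (-3754/(-6565) + d(104))) = 1/(-118 + (-3754/(-6565) - 61)) = 1/(-118 + (-3754*(-1/6565) - 61)) = 1/(-118 + (3754/6565 - 61)) = 1/(-118 - 396711/6565) = 1/(-1171381/6565) = -6565/1171381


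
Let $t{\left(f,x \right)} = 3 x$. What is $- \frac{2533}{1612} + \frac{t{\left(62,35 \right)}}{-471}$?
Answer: $- \frac{454101}{253084} \approx -1.7943$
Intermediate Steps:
$- \frac{2533}{1612} + \frac{t{\left(62,35 \right)}}{-471} = - \frac{2533}{1612} + \frac{3 \cdot 35}{-471} = \left(-2533\right) \frac{1}{1612} + 105 \left(- \frac{1}{471}\right) = - \frac{2533}{1612} - \frac{35}{157} = - \frac{454101}{253084}$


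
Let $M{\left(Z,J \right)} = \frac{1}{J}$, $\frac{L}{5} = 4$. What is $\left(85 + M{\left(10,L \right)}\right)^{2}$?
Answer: $\frac{2893401}{400} \approx 7233.5$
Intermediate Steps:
$L = 20$ ($L = 5 \cdot 4 = 20$)
$\left(85 + M{\left(10,L \right)}\right)^{2} = \left(85 + \frac{1}{20}\right)^{2} = \left(\frac{1701}{20}\right)^{2} = \frac{2893401}{400}$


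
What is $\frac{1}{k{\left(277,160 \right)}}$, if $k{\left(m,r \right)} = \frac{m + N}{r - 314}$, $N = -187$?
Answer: $- \frac{77}{45} \approx -1.7111$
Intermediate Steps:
$k{\left(m,r \right)} = \frac{-187 + m}{-314 + r}$ ($k{\left(m,r \right)} = \frac{m - 187}{r - 314} = \frac{-187 + m}{-314 + r}$)
$\frac{1}{k{\left(277,160 \right)}} = \frac{1}{\frac{1}{-314 + 160} \left(-187 + 277\right)} = \frac{1}{\frac{1}{-154} \cdot 90} = \frac{1}{\left(- \frac{1}{154}\right) 90} = \frac{1}{- \frac{45}{77}} = - \frac{77}{45}$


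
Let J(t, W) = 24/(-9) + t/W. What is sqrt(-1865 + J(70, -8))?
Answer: I*sqrt(67551)/6 ≈ 43.318*I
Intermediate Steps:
J(t, W) = -8/3 + t/W (J(t, W) = 24*(-1/9) + t/W = -8/3 + t/W)
sqrt(-1865 + J(70, -8)) = sqrt(-1865 + (-8/3 + 70/(-8))) = sqrt(-1865 + (-8/3 + 70*(-1/8))) = sqrt(-1865 + (-8/3 - 35/4)) = sqrt(-1865 - 137/12) = sqrt(-22517/12) = I*sqrt(67551)/6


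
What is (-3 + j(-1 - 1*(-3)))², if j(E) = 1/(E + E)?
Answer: 121/16 ≈ 7.5625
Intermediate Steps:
j(E) = 1/(2*E)
(-3 + j(-1 - 1*(-3)))² = (-3 + 1/(2*(-1 - 1*(-3))))² = (-3 + 1/(2*(-1 + 3)))² = (-3 + (½)/2)² = (-3 + (½)*(½))² = (-3 + ¼)² = (-11/4)² = 121/16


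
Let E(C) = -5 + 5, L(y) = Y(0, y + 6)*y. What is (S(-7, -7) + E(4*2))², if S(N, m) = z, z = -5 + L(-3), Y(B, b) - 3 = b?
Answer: 529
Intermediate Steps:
Y(B, b) = 3 + b
L(y) = y*(9 + y) (L(y) = (3 + (y + 6))*y = (3 + (6 + y))*y = (9 + y)*y = y*(9 + y))
E(C) = 0
z = -23 (z = -5 - 3*(9 - 3) = -5 - 3*6 = -5 - 18 = -23)
S(N, m) = -23
(S(-7, -7) + E(4*2))² = (-23 + 0)² = (-23)² = 529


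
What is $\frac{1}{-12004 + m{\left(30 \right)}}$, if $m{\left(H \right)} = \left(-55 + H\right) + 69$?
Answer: $- \frac{1}{11960} \approx -8.3612 \cdot 10^{-5}$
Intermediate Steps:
$m{\left(H \right)} = 14 + H$
$\frac{1}{-12004 + m{\left(30 \right)}} = \frac{1}{-12004 + \left(14 + 30\right)} = \frac{1}{-12004 + 44} = \frac{1}{-11960} = - \frac{1}{11960}$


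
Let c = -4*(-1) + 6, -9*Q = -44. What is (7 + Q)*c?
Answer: 1070/9 ≈ 118.89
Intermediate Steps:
Q = 44/9 (Q = -⅑*(-44) = 44/9 ≈ 4.8889)
c = 10 (c = 4 + 6 = 10)
(7 + Q)*c = (7 + 44/9)*10 = (107/9)*10 = 1070/9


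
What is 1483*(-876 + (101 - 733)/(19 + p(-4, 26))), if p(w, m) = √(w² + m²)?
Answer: -412196884/331 - 1874512*√173/331 ≈ -1.3198e+6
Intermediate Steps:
p(w, m) = √(m² + w²)
1483*(-876 + (101 - 733)/(19 + p(-4, 26))) = 1483*(-876 + (101 - 733)/(19 + √(26² + (-4)²))) = 1483*(-876 - 632/(19 + √(676 + 16))) = 1483*(-876 - 632/(19 + √692)) = 1483*(-876 - 632/(19 + 2*√173)) = -1299108 - 937256/(19 + 2*√173)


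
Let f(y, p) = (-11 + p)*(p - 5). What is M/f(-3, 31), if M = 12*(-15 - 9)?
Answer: -36/65 ≈ -0.55385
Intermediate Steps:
f(y, p) = (-11 + p)*(-5 + p)
M = -288 (M = 12*(-24) = -288)
M/f(-3, 31) = -288/(55 + 31**2 - 16*31) = -288/(55 + 961 - 496) = -288/520 = -288*1/520 = -36/65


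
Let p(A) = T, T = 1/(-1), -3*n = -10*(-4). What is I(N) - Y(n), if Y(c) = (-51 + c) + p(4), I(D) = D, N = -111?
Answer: -137/3 ≈ -45.667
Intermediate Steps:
n = -40/3 (n = -(-10)*(-4)/3 = -1/3*40 = -40/3 ≈ -13.333)
T = -1
p(A) = -1
Y(c) = -52 + c (Y(c) = (-51 + c) - 1 = -52 + c)
I(N) - Y(n) = -111 - (-52 - 40/3) = -111 - 1*(-196/3) = -111 + 196/3 = -137/3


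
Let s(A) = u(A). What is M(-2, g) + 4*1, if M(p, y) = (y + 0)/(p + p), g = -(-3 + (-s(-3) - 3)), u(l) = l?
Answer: 13/4 ≈ 3.2500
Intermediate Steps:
s(A) = A
g = 3 (g = -(-3 + (-1*(-3) - 3)) = -(-3 + (3 - 3)) = -(-3 + 0) = -1*(-3) = 3)
M(p, y) = y/(2*p) (M(p, y) = y/((2*p)) = y*(1/(2*p)) = y/(2*p))
M(-2, g) + 4*1 = (½)*3/(-2) + 4*1 = (½)*3*(-½) + 4 = -¾ + 4 = 13/4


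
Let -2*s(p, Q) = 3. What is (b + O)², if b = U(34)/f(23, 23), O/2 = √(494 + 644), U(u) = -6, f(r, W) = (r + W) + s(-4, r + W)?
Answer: 36056536/7921 - 48*√1138/89 ≈ 4533.8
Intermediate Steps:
s(p, Q) = -3/2 (s(p, Q) = -½*3 = -3/2)
f(r, W) = -3/2 + W + r (f(r, W) = (r + W) - 3/2 = (W + r) - 3/2 = -3/2 + W + r)
O = 2*√1138 (O = 2*√(494 + 644) = 2*√1138 ≈ 67.469)
b = -12/89 (b = -6/(-3/2 + 23 + 23) = -6/89/2 = -6*2/89 = -12/89 ≈ -0.13483)
(b + O)² = (-12/89 + 2*√1138)²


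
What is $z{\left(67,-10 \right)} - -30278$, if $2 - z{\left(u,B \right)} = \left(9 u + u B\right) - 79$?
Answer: $30426$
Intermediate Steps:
$z{\left(u,B \right)} = 81 - 9 u - B u$ ($z{\left(u,B \right)} = 2 - \left(\left(9 u + u B\right) - 79\right) = 2 - \left(\left(9 u + B u\right) - 79\right) = 2 - \left(-79 + 9 u + B u\right) = 81 - 9 u - B u$)
$z{\left(67,-10 \right)} - -30278 = \left(81 - 603 - \left(-10\right) 67\right) - -30278 = \left(81 - 603 + 670\right) + 30278 = 148 + 30278 = 30426$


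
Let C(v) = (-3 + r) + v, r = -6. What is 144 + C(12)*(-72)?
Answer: -72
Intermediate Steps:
C(v) = -9 + v (C(v) = (-3 - 6) + v = -9 + v)
144 + C(12)*(-72) = 144 + (-9 + 12)*(-72) = 144 + 3*(-72) = 144 - 216 = -72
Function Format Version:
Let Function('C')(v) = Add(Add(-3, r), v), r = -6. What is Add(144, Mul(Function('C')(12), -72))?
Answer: -72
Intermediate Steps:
Function('C')(v) = Add(-9, v) (Function('C')(v) = Add(Add(-3, -6), v) = Add(-9, v))
Add(144, Mul(Function('C')(12), -72)) = Add(144, Mul(Add(-9, 12), -72)) = Add(144, Mul(3, -72)) = Add(144, -216) = -72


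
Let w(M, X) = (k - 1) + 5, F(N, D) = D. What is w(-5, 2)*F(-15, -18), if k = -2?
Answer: -36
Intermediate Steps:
w(M, X) = 2 (w(M, X) = (-2 - 1) + 5 = -3 + 5 = 2)
w(-5, 2)*F(-15, -18) = 2*(-18) = -36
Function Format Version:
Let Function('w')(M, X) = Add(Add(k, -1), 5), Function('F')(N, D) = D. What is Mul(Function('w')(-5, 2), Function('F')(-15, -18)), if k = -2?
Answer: -36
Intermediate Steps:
Function('w')(M, X) = 2 (Function('w')(M, X) = Add(Add(-2, -1), 5) = Add(-3, 5) = 2)
Mul(Function('w')(-5, 2), Function('F')(-15, -18)) = Mul(2, -18) = -36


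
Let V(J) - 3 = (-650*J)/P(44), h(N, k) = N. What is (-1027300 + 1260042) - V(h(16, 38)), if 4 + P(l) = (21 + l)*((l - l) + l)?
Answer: 83089123/357 ≈ 2.3274e+5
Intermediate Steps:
P(l) = -4 + l*(21 + l) (P(l) = -4 + (21 + l)*((l - l) + l) = -4 + (21 + l)*(0 + l) = -4 + (21 + l)*l = -4 + l*(21 + l))
V(J) = 3 - 325*J/1428 (V(J) = 3 + (-650*J)/(-4 + 44² + 21*44) = 3 + (-650*J)/(-4 + 1936 + 924) = 3 - 650*J/2856 = 3 - 650*J*(1/2856) = 3 - 325*J/1428)
(-1027300 + 1260042) - V(h(16, 38)) = (-1027300 + 1260042) - (3 - 325/1428*16) = 232742 - (3 - 1300/357) = 232742 - 1*(-229/357) = 232742 + 229/357 = 83089123/357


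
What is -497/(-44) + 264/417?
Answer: 72955/6116 ≈ 11.929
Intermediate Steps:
-497/(-44) + 264/417 = -497*(-1/44) + 264*(1/417) = 497/44 + 88/139 = 72955/6116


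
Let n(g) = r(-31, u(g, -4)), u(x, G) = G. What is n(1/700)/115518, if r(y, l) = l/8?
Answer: -1/231036 ≈ -4.3283e-6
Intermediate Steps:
r(y, l) = l/8 (r(y, l) = l*(1/8) = l/8)
n(g) = -1/2 (n(g) = (1/8)*(-4) = -1/2)
n(1/700)/115518 = -1/2/115518 = -1/2*1/115518 = -1/231036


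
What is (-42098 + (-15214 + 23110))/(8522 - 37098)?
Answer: 17101/14288 ≈ 1.1969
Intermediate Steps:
(-42098 + (-15214 + 23110))/(8522 - 37098) = (-42098 + 7896)/(-28576) = -34202*(-1/28576) = 17101/14288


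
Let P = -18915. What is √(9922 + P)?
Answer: 23*I*√17 ≈ 94.831*I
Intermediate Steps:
√(9922 + P) = √(9922 - 18915) = √(-8993) = 23*I*√17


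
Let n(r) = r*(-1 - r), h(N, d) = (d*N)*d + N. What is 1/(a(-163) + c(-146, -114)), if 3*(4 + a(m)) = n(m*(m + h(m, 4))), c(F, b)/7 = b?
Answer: -1/76238630404 ≈ -1.3117e-11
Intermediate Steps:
c(F, b) = 7*b
h(N, d) = N + N*d² (h(N, d) = (N*d)*d + N = N*d² + N = N + N*d²)
a(m) = -4 - 6*m²*(1 + 18*m²) (a(m) = -4 + (-m*(m + m*(1 + 4²))*(1 + m*(m + m*(1 + 4²))))/3 = -4 + (-m*(m + m*(1 + 16))*(1 + m*(m + m*(1 + 16))))/3 = -4 + (-m*(m + m*17)*(1 + m*(m + m*17)))/3 = -4 + (-m*(m + 17*m)*(1 + m*(m + 17*m)))/3 = -4 + (-m*(18*m)*(1 + m*(18*m)))/3 = -4 + (-18*m²*(1 + 18*m²))/3 = -4 - 6*m²*(1 + 18*m²))
1/(a(-163) + c(-146, -114)) = 1/((-4 - 108*(-163)⁴ - 6*(-163)²) + 7*(-114)) = 1/((-4 - 108*705911761 - 6*26569) - 798) = 1/((-4 - 76238470188 - 159414) - 798) = 1/(-76238629606 - 798) = 1/(-76238630404) = -1/76238630404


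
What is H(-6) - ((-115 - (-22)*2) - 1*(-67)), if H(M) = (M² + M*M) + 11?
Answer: 87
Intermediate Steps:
H(M) = 11 + 2*M² (H(M) = (M² + M²) + 11 = 2*M² + 11 = 11 + 2*M²)
H(-6) - ((-115 - (-22)*2) - 1*(-67)) = (11 + 2*(-6)²) - ((-115 - (-22)*2) - 1*(-67)) = (11 + 2*36) - ((-115 - 1*(-44)) + 67) = (11 + 72) - ((-115 + 44) + 67) = 83 - (-71 + 67) = 83 - 1*(-4) = 83 + 4 = 87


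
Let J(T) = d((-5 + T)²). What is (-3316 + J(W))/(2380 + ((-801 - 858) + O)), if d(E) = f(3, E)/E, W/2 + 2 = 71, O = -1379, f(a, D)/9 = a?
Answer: 58656697/11639362 ≈ 5.0395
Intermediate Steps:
f(a, D) = 9*a
W = 138 (W = -4 + 2*71 = -4 + 142 = 138)
d(E) = 27/E (d(E) = (9*3)/E = 27/E)
J(T) = 27/(-5 + T)² (J(T) = 27/((-5 + T)²) = 27/(-5 + T)²)
(-3316 + J(W))/(2380 + ((-801 - 858) + O)) = (-3316 + 27/(-5 + 138)²)/(2380 + ((-801 - 858) - 1379)) = (-3316 + 27/133²)/(2380 + (-1659 - 1379)) = (-3316 + 27*(1/17689))/(2380 - 3038) = (-3316 + 27/17689)/(-658) = -58656697/17689*(-1/658) = 58656697/11639362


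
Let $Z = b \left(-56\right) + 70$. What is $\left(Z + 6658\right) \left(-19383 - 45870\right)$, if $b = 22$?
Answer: $-358630488$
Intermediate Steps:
$Z = -1162$ ($Z = 22 \left(-56\right) + 70 = -1232 + 70 = -1162$)
$\left(Z + 6658\right) \left(-19383 - 45870\right) = \left(-1162 + 6658\right) \left(-19383 - 45870\right) = 5496 \left(-65253\right) = -358630488$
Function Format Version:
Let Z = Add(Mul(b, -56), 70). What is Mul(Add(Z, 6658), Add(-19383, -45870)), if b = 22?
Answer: -358630488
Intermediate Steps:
Z = -1162 (Z = Add(Mul(22, -56), 70) = Add(-1232, 70) = -1162)
Mul(Add(Z, 6658), Add(-19383, -45870)) = Mul(Add(-1162, 6658), Add(-19383, -45870)) = Mul(5496, -65253) = -358630488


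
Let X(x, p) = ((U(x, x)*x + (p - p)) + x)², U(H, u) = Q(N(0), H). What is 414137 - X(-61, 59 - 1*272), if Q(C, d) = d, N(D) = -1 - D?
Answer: -12981463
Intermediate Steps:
U(H, u) = H
X(x, p) = (x + x²)² (X(x, p) = ((x*x + (p - p)) + x)² = ((x² + 0) + x)² = (x² + x)² = (x + x²)²)
414137 - X(-61, 59 - 1*272) = 414137 - (-61)²*(1 - 61)² = 414137 - 3721*(-60)² = 414137 - 3721*3600 = 414137 - 1*13395600 = 414137 - 13395600 = -12981463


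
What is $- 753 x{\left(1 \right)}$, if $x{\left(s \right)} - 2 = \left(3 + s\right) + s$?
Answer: $-5271$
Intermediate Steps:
$x{\left(s \right)} = 5 + 2 s$ ($x{\left(s \right)} = 2 + \left(\left(3 + s\right) + s\right) = 2 + \left(3 + 2 s\right) = 5 + 2 s$)
$- 753 x{\left(1 \right)} = - 753 \left(5 + 2 \cdot 1\right) = - 753 \left(5 + 2\right) = \left(-753\right) 7 = -5271$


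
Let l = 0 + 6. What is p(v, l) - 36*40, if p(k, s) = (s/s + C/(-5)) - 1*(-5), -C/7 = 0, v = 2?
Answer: -1434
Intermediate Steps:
l = 6
C = 0 (C = -7*0 = 0)
p(k, s) = 6 (p(k, s) = (s/s + 0/(-5)) - 1*(-5) = (1 + 0*(-⅕)) + 5 = (1 + 0) + 5 = 1 + 5 = 6)
p(v, l) - 36*40 = 6 - 36*40 = 6 - 1440 = -1434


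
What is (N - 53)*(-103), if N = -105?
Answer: 16274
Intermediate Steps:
(N - 53)*(-103) = (-105 - 53)*(-103) = -158*(-103) = 16274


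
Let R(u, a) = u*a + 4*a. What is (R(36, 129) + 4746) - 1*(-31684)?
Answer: 41590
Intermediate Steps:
R(u, a) = 4*a + a*u (R(u, a) = a*u + 4*a = 4*a + a*u)
(R(36, 129) + 4746) - 1*(-31684) = (129*(4 + 36) + 4746) - 1*(-31684) = (129*40 + 4746) + 31684 = (5160 + 4746) + 31684 = 9906 + 31684 = 41590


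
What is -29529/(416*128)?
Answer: -29529/53248 ≈ -0.55456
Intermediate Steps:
-29529/(416*128) = -29529/53248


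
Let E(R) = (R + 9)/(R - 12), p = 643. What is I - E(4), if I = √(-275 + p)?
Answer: 13/8 + 4*√23 ≈ 20.808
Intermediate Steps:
E(R) = (9 + R)/(-12 + R)
I = 4*√23 (I = √(-275 + 643) = √368 = 4*√23 ≈ 19.183)
I - E(4) = 4*√23 - (9 + 4)/(-12 + 4) = 4*√23 - 13/(-8) = 4*√23 - (-1)*13/8 = 4*√23 - 1*(-13/8) = 4*√23 + 13/8 = 13/8 + 4*√23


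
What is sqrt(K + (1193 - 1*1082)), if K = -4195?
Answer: 2*I*sqrt(1021) ≈ 63.906*I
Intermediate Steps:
sqrt(K + (1193 - 1*1082)) = sqrt(-4195 + (1193 - 1*1082)) = sqrt(-4195 + (1193 - 1082)) = sqrt(-4195 + 111) = sqrt(-4084) = 2*I*sqrt(1021)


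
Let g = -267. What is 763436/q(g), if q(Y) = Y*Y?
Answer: 763436/71289 ≈ 10.709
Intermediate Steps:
q(Y) = Y²
763436/q(g) = 763436/((-267)²) = 763436/71289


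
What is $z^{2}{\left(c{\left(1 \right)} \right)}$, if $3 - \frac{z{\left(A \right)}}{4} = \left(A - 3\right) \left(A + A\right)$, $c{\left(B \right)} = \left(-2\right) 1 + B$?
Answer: $400$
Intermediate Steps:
$c{\left(B \right)} = -2 + B$
$z{\left(A \right)} = 12 - 8 A \left(-3 + A\right)$ ($z{\left(A \right)} = 12 - 4 \left(A - 3\right) \left(A + A\right) = 12 - 4 \left(-3 + A\right) 2 A = 12 - 4 \cdot 2 A \left(-3 + A\right) = 12 - 8 A \left(-3 + A\right)$)
$z^{2}{\left(c{\left(1 \right)} \right)} = \left(12 - 8 \left(-2 + 1\right)^{2} + 24 \left(-2 + 1\right)\right)^{2} = \left(12 - 8 \left(-1\right)^{2} + 24 \left(-1\right)\right)^{2} = \left(12 - 8 - 24\right)^{2} = \left(-20\right)^{2} = 400$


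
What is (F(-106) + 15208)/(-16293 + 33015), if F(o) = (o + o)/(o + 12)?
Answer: 119147/130989 ≈ 0.90960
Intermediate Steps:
F(o) = 2*o/(12 + o) (F(o) = (2*o)/(12 + o) = 2*o/(12 + o))
(F(-106) + 15208)/(-16293 + 33015) = (2*(-106)/(12 - 106) + 15208)/(-16293 + 33015) = (2*(-106)/(-94) + 15208)/16722 = (2*(-106)*(-1/94) + 15208)*(1/16722) = (106/47 + 15208)*(1/16722) = (714882/47)*(1/16722) = 119147/130989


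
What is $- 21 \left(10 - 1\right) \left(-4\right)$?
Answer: $756$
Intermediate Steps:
$- 21 \left(10 - 1\right) \left(-4\right) = \left(-21\right) 9 \left(-4\right) = \left(-189\right) \left(-4\right) = 756$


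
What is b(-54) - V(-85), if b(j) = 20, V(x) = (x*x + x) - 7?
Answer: -7113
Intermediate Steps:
V(x) = -7 + x + x² (V(x) = (x² + x) - 7 = (x + x²) - 7 = -7 + x + x²)
b(-54) - V(-85) = 20 - (-7 - 85 + (-85)²) = 20 - (-7 - 85 + 7225) = 20 - 1*7133 = 20 - 7133 = -7113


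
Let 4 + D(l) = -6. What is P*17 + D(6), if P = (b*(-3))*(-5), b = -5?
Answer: -1285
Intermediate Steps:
D(l) = -10 (D(l) = -4 - 6 = -10)
P = -75 (P = -5*(-3)*(-5) = 15*(-5) = -75)
P*17 + D(6) = -75*17 - 10 = -1275 - 10 = -1285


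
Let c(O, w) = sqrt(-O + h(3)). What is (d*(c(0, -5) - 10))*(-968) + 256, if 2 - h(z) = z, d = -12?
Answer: -115904 + 11616*I ≈ -1.159e+5 + 11616.0*I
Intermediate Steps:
h(z) = 2 - z
c(O, w) = sqrt(-1 - O) (c(O, w) = sqrt(-O + (2 - 1*3)) = sqrt(-O + (2 - 3)) = sqrt(-O - 1) = sqrt(-1 - O))
(d*(c(0, -5) - 10))*(-968) + 256 = -12*(sqrt(-1 - 1*0) - 10)*(-968) + 256 = -12*(sqrt(-1 + 0) - 10)*(-968) + 256 = -12*(sqrt(-1) - 10)*(-968) + 256 = -12*(I - 10)*(-968) + 256 = -12*(-10 + I)*(-968) + 256 = (120 - 12*I)*(-968) + 256 = (-116160 + 11616*I) + 256 = -115904 + 11616*I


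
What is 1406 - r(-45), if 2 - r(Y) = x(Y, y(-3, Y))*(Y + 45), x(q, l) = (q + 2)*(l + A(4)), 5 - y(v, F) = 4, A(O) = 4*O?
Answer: 1404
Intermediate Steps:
y(v, F) = 1 (y(v, F) = 5 - 1*4 = 5 - 4 = 1)
x(q, l) = (2 + q)*(16 + l) (x(q, l) = (q + 2)*(l + 4*4) = (2 + q)*(l + 16) = (2 + q)*(16 + l))
r(Y) = 2 - (34 + 17*Y)*(45 + Y) (r(Y) = 2 - (32 + 2*1 + 16*Y + 1*Y)*(Y + 45) = 2 - (32 + 2 + 16*Y + Y)*(45 + Y) = 2 - (34 + 17*Y)*(45 + Y))
1406 - r(-45) = 1406 - (-1528 - 799*(-45) - 17*(-45)²) = 1406 - (-1528 + 35955 - 17*2025) = 1406 - (-1528 + 35955 - 34425) = 1406 - 1*2 = 1406 - 2 = 1404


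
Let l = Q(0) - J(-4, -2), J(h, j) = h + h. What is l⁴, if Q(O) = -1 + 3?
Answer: 10000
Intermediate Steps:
Q(O) = 2
J(h, j) = 2*h
l = 10 (l = 2 - 2*(-4) = 2 - 1*(-8) = 2 + 8 = 10)
l⁴ = 10⁴ = 10000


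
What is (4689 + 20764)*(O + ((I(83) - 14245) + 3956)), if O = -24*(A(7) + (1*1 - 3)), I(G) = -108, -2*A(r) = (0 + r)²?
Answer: -248446733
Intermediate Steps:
A(r) = -r²/2 (A(r) = -(0 + r)²/2 = -r²/2)
O = 636 (O = -24*(-½*7² + (1*1 - 3)) = -24*(-½*49 + (1 - 3)) = -24*(-49/2 - 2) = -24*(-53/2) = 636)
(4689 + 20764)*(O + ((I(83) - 14245) + 3956)) = (4689 + 20764)*(636 + ((-108 - 14245) + 3956)) = 25453*(636 + (-14353 + 3956)) = 25453*(636 - 10397) = 25453*(-9761) = -248446733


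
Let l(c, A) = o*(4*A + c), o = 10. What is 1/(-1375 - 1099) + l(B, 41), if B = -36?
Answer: 3166719/2474 ≈ 1280.0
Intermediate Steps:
l(c, A) = 10*c + 40*A (l(c, A) = 10*(4*A + c) = 10*(c + 4*A) = 10*c + 40*A)
1/(-1375 - 1099) + l(B, 41) = 1/(-1375 - 1099) + (10*(-36) + 40*41) = 1/(-2474) + (-360 + 1640) = -1/2474 + 1280 = 3166719/2474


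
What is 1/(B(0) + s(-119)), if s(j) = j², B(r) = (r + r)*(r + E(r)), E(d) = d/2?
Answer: 1/14161 ≈ 7.0616e-5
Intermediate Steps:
E(d) = d/2 (E(d) = d*(½) = d/2)
B(r) = 3*r² (B(r) = (r + r)*(r + r/2) = (2*r)*(3*r/2) = 3*r²)
1/(B(0) + s(-119)) = 1/(3*0² + (-119)²) = 1/(3*0 + 14161) = 1/(0 + 14161) = 1/14161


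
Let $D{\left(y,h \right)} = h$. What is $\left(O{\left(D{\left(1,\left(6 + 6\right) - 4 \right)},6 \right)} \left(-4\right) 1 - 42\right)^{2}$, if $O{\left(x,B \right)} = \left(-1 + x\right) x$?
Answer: $70756$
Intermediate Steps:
$O{\left(x,B \right)} = x \left(-1 + x\right)$
$\left(O{\left(D{\left(1,\left(6 + 6\right) - 4 \right)},6 \right)} \left(-4\right) 1 - 42\right)^{2} = \left(\left(\left(6 + 6\right) - 4\right) \left(-1 + \left(\left(6 + 6\right) - 4\right)\right) \left(-4\right) 1 - 42\right)^{2} = \left(\left(12 - 4\right) \left(-1 + \left(12 - 4\right)\right) \left(-4\right) 1 - 42\right)^{2} = \left(8 \left(-1 + 8\right) \left(-4\right) 1 - 42\right)^{2} = \left(8 \cdot 7 \left(-4\right) 1 - 42\right)^{2} = \left(56 \left(-4\right) 1 - 42\right)^{2} = \left(\left(-224\right) 1 - 42\right)^{2} = \left(-224 - 42\right)^{2} = \left(-266\right)^{2} = 70756$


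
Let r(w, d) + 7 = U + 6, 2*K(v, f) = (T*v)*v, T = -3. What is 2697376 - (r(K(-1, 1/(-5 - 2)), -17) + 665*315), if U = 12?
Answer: 2487890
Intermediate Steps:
K(v, f) = -3*v²/2 (K(v, f) = ((-3*v)*v)/2 = (-3*v²)/2 = -3*v²/2)
r(w, d) = 11 (r(w, d) = -7 + (12 + 6) = -7 + 18 = 11)
2697376 - (r(K(-1, 1/(-5 - 2)), -17) + 665*315) = 2697376 - (11 + 665*315) = 2697376 - (11 + 209475) = 2697376 - 1*209486 = 2697376 - 209486 = 2487890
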